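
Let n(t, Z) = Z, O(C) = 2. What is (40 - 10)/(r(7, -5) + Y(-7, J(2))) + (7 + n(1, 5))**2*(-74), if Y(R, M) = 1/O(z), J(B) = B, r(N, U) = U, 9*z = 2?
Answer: -31988/3 ≈ -10663.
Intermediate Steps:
z = 2/9 (z = (1/9)*2 = 2/9 ≈ 0.22222)
Y(R, M) = 1/2
(40 - 10)/(r(7, -5) + Y(-7, J(2))) + (7 + n(1, 5))**2*(-74) = (40 - 10)/(-5 + 1/2) + (7 + 5)**2*(-74) = 30/(-9/2) + 12**2*(-74) = 30*(-2/9) + 144*(-74) = -20/3 - 10656 = -31988/3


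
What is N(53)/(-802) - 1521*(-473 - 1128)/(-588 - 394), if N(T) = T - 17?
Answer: -976501197/393782 ≈ -2479.8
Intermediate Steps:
N(T) = -17 + T
N(53)/(-802) - 1521*(-473 - 1128)/(-588 - 394) = (-17 + 53)/(-802) - 1521*(-473 - 1128)/(-588 - 394) = 36*(-1/802) - 1521/((-982/(-1601))) = -18/401 - 1521/((-982*(-1/1601))) = -18/401 - 1521/982/1601 = -18/401 - 1521*1601/982 = -18/401 - 2435121/982 = -976501197/393782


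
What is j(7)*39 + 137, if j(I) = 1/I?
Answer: 998/7 ≈ 142.57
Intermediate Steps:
j(7)*39 + 137 = 39/7 + 137 = 998/7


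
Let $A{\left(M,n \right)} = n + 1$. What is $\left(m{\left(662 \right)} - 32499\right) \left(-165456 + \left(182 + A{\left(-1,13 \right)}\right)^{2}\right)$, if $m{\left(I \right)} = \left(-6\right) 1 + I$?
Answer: $4045334720$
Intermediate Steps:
$A{\left(M,n \right)} = 1 + n$
$m{\left(I \right)} = -6 + I$
$\left(m{\left(662 \right)} - 32499\right) \left(-165456 + \left(182 + A{\left(-1,13 \right)}\right)^{2}\right) = \left(\left(-6 + 662\right) - 32499\right) \left(-165456 + \left(182 + \left(1 + 13\right)\right)^{2}\right) = \left(656 - 32499\right) \left(-165456 + \left(182 + 14\right)^{2}\right) = - 31843 \left(-165456 + 196^{2}\right) = - 31843 \left(-165456 + 38416\right) = \left(-31843\right) \left(-127040\right) = 4045334720$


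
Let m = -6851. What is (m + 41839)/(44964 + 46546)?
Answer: 17494/45755 ≈ 0.38234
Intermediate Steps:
(m + 41839)/(44964 + 46546) = (-6851 + 41839)/(44964 + 46546) = 34988/91510 = 34988*(1/91510) = 17494/45755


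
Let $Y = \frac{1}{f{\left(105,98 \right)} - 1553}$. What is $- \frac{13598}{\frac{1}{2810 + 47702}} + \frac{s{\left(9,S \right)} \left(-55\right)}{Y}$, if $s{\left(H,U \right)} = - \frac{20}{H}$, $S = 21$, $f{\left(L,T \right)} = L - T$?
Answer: $- \frac{6183460184}{9} \approx -6.8705 \cdot 10^{8}$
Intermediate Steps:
$Y = - \frac{1}{1546}$ ($Y = \frac{1}{\left(105 - 98\right) - 1553} = \frac{1}{7 - 1553} = \frac{1}{-1546} = - \frac{1}{1546} \approx -0.00064683$)
$- \frac{13598}{\frac{1}{2810 + 47702}} + \frac{s{\left(9,S \right)} \left(-55\right)}{Y} = - \frac{13598}{\frac{1}{2810 + 47702}} + \frac{- \frac{20}{9} \left(-55\right)}{- \frac{1}{1546}} = - \frac{13598}{\frac{1}{50512}} + \left(-20\right) \frac{1}{9} \left(-55\right) \left(-1546\right) = - 13598 \frac{1}{\frac{1}{50512}} + \left(- \frac{20}{9}\right) \left(-55\right) \left(-1546\right) = \left(-13598\right) 50512 + \frac{1100}{9} \left(-1546\right) = -686862176 - \frac{1700600}{9} = - \frac{6183460184}{9}$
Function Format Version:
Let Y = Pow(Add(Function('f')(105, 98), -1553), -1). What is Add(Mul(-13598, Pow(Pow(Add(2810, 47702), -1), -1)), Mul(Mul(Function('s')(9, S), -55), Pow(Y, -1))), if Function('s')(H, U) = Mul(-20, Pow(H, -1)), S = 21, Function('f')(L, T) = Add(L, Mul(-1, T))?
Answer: Rational(-6183460184, 9) ≈ -6.8705e+8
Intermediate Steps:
Y = Rational(-1, 1546) (Y = Pow(Add(Add(105, Mul(-1, 98)), -1553), -1) = Pow(Add(Add(105, -98), -1553), -1) = Pow(Add(7, -1553), -1) = Pow(-1546, -1) = Rational(-1, 1546) ≈ -0.00064683)
Add(Mul(-13598, Pow(Pow(Add(2810, 47702), -1), -1)), Mul(Mul(Function('s')(9, S), -55), Pow(Y, -1))) = Add(Mul(-13598, Pow(Pow(Add(2810, 47702), -1), -1)), Mul(Mul(Mul(-20, Pow(9, -1)), -55), Pow(Rational(-1, 1546), -1))) = Add(Mul(-13598, Pow(Pow(50512, -1), -1)), Mul(Mul(Mul(-20, Rational(1, 9)), -55), -1546)) = Add(Mul(-13598, Pow(Rational(1, 50512), -1)), Mul(Mul(Rational(-20, 9), -55), -1546)) = Add(Mul(-13598, 50512), Mul(Rational(1100, 9), -1546)) = Add(-686862176, Rational(-1700600, 9)) = Rational(-6183460184, 9)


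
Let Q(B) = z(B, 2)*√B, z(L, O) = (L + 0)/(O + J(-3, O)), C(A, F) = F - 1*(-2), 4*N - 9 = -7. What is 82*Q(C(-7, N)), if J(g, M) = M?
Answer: 205*√10/8 ≈ 81.033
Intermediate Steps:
N = ½ (N = 9/4 + (¼)*(-7) = 9/4 - 7/4 = ½ ≈ 0.50000)
C(A, F) = 2 + F (C(A, F) = F + 2 = 2 + F)
z(L, O) = L/(2*O) (z(L, O) = (L + 0)/(O + O) = L/((2*O)) = L*(1/(2*O)) = L/(2*O))
Q(B) = B^(3/2)/4 (Q(B) = ((½)*B/2)*√B = ((½)*B*(½))*√B = (B/4)*√B = B^(3/2)/4)
82*Q(C(-7, N)) = 82*((2 + ½)^(3/2)/4) = 82*((5/2)^(3/2)/4) = 82*((5*√10/4)/4) = 82*(5*√10/16) = 205*√10/8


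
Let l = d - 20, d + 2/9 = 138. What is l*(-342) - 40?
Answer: -40320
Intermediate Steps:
d = 1240/9 (d = -2/9 + 138 = 1240/9 ≈ 137.78)
l = 1060/9 (l = 1240/9 - 20 = 1060/9 ≈ 117.78)
l*(-342) - 40 = (1060/9)*(-342) - 40 = -40280 - 40 = -40320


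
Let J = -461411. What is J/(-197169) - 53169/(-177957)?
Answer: 10288288432/3898622637 ≈ 2.6390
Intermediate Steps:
J/(-197169) - 53169/(-177957) = -461411/(-197169) - 53169/(-177957) = -461411*(-1/197169) - 53169*(-1/177957) = 461411/197169 + 17723/59319 = 10288288432/3898622637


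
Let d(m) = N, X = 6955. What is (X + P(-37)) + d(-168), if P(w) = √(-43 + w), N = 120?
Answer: 7075 + 4*I*√5 ≈ 7075.0 + 8.9443*I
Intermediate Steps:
d(m) = 120
(X + P(-37)) + d(-168) = (6955 + √(-43 - 37)) + 120 = (6955 + √(-80)) + 120 = (6955 + 4*I*√5) + 120 = 7075 + 4*I*√5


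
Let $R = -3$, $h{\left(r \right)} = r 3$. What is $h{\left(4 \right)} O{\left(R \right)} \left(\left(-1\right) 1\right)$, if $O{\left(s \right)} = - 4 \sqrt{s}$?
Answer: $48 i \sqrt{3} \approx 83.138 i$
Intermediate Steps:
$h{\left(r \right)} = 3 r$
$h{\left(4 \right)} O{\left(R \right)} \left(\left(-1\right) 1\right) = 3 \cdot 4 \left(- 4 \sqrt{-3}\right) \left(\left(-1\right) 1\right) = 12 \left(- 4 i \sqrt{3}\right) \left(-1\right) = - 48 i \sqrt{3} \left(-1\right) = 48 i \sqrt{3}$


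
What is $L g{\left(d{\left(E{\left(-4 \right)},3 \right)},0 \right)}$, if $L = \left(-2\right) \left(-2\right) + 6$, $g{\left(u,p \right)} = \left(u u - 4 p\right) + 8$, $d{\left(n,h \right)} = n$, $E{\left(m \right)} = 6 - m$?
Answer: $1080$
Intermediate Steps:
$g{\left(u,p \right)} = 8 + u^{2} - 4 p$ ($g{\left(u,p \right)} = \left(u^{2} - 4 p\right) + 8 = 8 + u^{2} - 4 p$)
$L = 10$ ($L = 4 + 6 = 10$)
$L g{\left(d{\left(E{\left(-4 \right)},3 \right)},0 \right)} = 10 \left(8 + \left(6 - -4\right)^{2} - 0\right) = 10 \left(8 + \left(6 + 4\right)^{2} + 0\right) = 10 \left(8 + 10^{2} + 0\right) = 10 \left(8 + 100 + 0\right) = 10 \cdot 108 = 1080$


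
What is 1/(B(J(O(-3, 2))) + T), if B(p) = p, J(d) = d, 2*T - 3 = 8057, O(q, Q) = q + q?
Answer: 1/4024 ≈ 0.00024851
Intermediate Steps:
O(q, Q) = 2*q
T = 4030 (T = 3/2 + (½)*8057 = 3/2 + 8057/2 = 4030)
1/(B(J(O(-3, 2))) + T) = 1/(2*(-3) + 4030) = 1/(-6 + 4030) = 1/4024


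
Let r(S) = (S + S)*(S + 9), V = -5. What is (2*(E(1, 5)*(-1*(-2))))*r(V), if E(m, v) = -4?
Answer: 640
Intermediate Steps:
r(S) = 2*S*(9 + S) (r(S) = (2*S)*(9 + S) = 2*S*(9 + S))
(2*(E(1, 5)*(-1*(-2))))*r(V) = (2*(-(-4)*(-2)))*(2*(-5)*(9 - 5)) = (2*(-4*2))*(2*(-5)*4) = (2*(-8))*(-40) = -16*(-40) = 640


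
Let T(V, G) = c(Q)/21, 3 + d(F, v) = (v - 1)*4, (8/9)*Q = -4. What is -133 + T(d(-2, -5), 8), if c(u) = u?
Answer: -1865/14 ≈ -133.21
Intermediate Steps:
Q = -9/2 (Q = (9/8)*(-4) = -9/2 ≈ -4.5000)
d(F, v) = -7 + 4*v (d(F, v) = -3 + (v - 1)*4 = -3 + (-1 + v)*4 = -3 + (-4 + 4*v) = -7 + 4*v)
T(V, G) = -3/14 (T(V, G) = -9/2/21 = -9/2*1/21 = -3/14)
-133 + T(d(-2, -5), 8) = -133 - 3/14 = -1865/14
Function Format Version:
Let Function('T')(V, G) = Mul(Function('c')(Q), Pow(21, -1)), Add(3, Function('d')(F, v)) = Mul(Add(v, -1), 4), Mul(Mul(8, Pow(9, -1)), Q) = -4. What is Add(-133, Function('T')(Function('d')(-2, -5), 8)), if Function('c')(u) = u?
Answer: Rational(-1865, 14) ≈ -133.21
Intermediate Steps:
Q = Rational(-9, 2) (Q = Mul(Rational(9, 8), -4) = Rational(-9, 2) ≈ -4.5000)
Function('d')(F, v) = Add(-7, Mul(4, v)) (Function('d')(F, v) = Add(-3, Mul(Add(v, -1), 4)) = Add(-3, Mul(Add(-1, v), 4)) = Add(-3, Add(-4, Mul(4, v))) = Add(-7, Mul(4, v)))
Function('T')(V, G) = Rational(-3, 14) (Function('T')(V, G) = Mul(Rational(-9, 2), Pow(21, -1)) = Mul(Rational(-9, 2), Rational(1, 21)) = Rational(-3, 14))
Add(-133, Function('T')(Function('d')(-2, -5), 8)) = Add(-133, Rational(-3, 14)) = Rational(-1865, 14)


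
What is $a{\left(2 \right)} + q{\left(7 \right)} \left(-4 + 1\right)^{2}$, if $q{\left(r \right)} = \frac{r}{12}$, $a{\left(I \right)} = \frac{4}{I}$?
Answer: $\frac{29}{4} \approx 7.25$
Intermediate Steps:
$q{\left(r \right)} = \frac{r}{12}$ ($q{\left(r \right)} = r \frac{1}{12} = \frac{r}{12}$)
$a{\left(2 \right)} + q{\left(7 \right)} \left(-4 + 1\right)^{2} = \frac{4}{2} + \frac{1}{12} \cdot 7 \left(-4 + 1\right)^{2} = 4 \cdot \frac{1}{2} + \frac{7 \left(-3\right)^{2}}{12} = 2 + \frac{7}{12} \cdot 9 = 2 + \frac{21}{4} = \frac{29}{4}$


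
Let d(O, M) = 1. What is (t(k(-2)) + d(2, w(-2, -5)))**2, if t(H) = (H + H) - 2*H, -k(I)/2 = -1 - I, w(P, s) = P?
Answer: 1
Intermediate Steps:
k(I) = 2 + 2*I (k(I) = -2*(-1 - I) = 2 + 2*I)
t(H) = 0 (t(H) = 2*H - 2*H = 0)
(t(k(-2)) + d(2, w(-2, -5)))**2 = (0 + 1)**2 = 1**2 = 1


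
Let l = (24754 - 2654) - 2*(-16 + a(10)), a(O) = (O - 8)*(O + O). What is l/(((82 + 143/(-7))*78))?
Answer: 77182/16809 ≈ 4.5917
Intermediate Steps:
a(O) = 2*O*(-8 + O) (a(O) = (-8 + O)*(2*O) = 2*O*(-8 + O))
l = 22052 (l = (24754 - 2654) - 2*(-16 + 2*10*(-8 + 10)) = 22100 - 2*(-16 + 2*10*2) = 22100 - 2*(-16 + 40) = 22100 - 2*24 = 22100 - 48 = 22052)
l/(((82 + 143/(-7))*78)) = 22052/(((82 + 143/(-7))*78)) = 22052/(((82 + 143*(-⅐))*78)) = 22052/(((82 - 143/7)*78)) = 22052/(((431/7)*78)) = 22052/(33618/7) = 22052*(7/33618) = 77182/16809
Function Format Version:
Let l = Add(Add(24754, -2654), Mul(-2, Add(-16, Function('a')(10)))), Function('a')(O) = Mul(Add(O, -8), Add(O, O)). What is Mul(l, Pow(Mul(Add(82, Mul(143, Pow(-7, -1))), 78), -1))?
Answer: Rational(77182, 16809) ≈ 4.5917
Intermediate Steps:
Function('a')(O) = Mul(2, O, Add(-8, O)) (Function('a')(O) = Mul(Add(-8, O), Mul(2, O)) = Mul(2, O, Add(-8, O)))
l = 22052 (l = Add(Add(24754, -2654), Mul(-2, Add(-16, Mul(2, 10, Add(-8, 10))))) = Add(22100, Mul(-2, Add(-16, Mul(2, 10, 2)))) = Add(22100, Mul(-2, Add(-16, 40))) = Add(22100, Mul(-2, 24)) = Add(22100, -48) = 22052)
Mul(l, Pow(Mul(Add(82, Mul(143, Pow(-7, -1))), 78), -1)) = Mul(22052, Pow(Mul(Add(82, Mul(143, Pow(-7, -1))), 78), -1)) = Mul(22052, Pow(Mul(Add(82, Mul(143, Rational(-1, 7))), 78), -1)) = Mul(22052, Pow(Mul(Add(82, Rational(-143, 7)), 78), -1)) = Mul(22052, Pow(Mul(Rational(431, 7), 78), -1)) = Mul(22052, Pow(Rational(33618, 7), -1)) = Mul(22052, Rational(7, 33618)) = Rational(77182, 16809)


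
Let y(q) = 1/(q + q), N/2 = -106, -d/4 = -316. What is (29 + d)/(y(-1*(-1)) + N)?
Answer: -862/141 ≈ -6.1135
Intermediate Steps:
d = 1264 (d = -4*(-316) = 1264)
N = -212 (N = 2*(-106) = -212)
y(q) = 1/(2*q)
(29 + d)/(y(-1*(-1)) + N) = (29 + 1264)/(1/(2*((-1*(-1)))) - 212) = 1293/((½)/1 - 212) = 1293/((½)*1 - 212) = 1293/(½ - 212) = 1293/(-423/2) = 1293*(-2/423) = -862/141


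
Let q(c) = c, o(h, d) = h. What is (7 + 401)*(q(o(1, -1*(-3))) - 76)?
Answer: -30600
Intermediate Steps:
(7 + 401)*(q(o(1, -1*(-3))) - 76) = (7 + 401)*(1 - 76) = 408*(-75) = -30600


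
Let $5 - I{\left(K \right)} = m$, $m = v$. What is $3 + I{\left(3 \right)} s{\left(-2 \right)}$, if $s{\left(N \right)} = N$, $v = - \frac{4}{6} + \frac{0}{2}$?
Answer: $- \frac{25}{3} \approx -8.3333$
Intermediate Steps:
$v = - \frac{2}{3}$ ($v = \left(-4\right) \frac{1}{6} + 0 \cdot \frac{1}{2} = - \frac{2}{3} + 0 = - \frac{2}{3} \approx -0.66667$)
$m = - \frac{2}{3} \approx -0.66667$
$I{\left(K \right)} = \frac{17}{3}$ ($I{\left(K \right)} = 5 - - \frac{2}{3} = 5 + \frac{2}{3} = \frac{17}{3}$)
$3 + I{\left(3 \right)} s{\left(-2 \right)} = 3 + \frac{17}{3} \left(-2\right) = 3 - \frac{34}{3} = - \frac{25}{3}$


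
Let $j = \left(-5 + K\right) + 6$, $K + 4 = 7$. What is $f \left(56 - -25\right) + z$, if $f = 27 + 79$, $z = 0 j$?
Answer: $8586$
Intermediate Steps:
$K = 3$ ($K = -4 + 7 = 3$)
$j = 4$ ($j = \left(-5 + 3\right) + 6 = -2 + 6 = 4$)
$z = 0$ ($z = 0 \cdot 4 = 0$)
$f = 106$
$f \left(56 - -25\right) + z = 106 \left(56 - -25\right) + 0 = 106 \left(56 + 25\right) + 0 = 106 \cdot 81 + 0 = 8586 + 0 = 8586$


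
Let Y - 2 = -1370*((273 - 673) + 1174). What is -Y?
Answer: 1060378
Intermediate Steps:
Y = -1060378 (Y = 2 - 1370*((273 - 673) + 1174) = 2 - 1370*(-400 + 1174) = 2 - 1370*774 = 2 - 1060380 = -1060378)
-Y = -1*(-1060378) = 1060378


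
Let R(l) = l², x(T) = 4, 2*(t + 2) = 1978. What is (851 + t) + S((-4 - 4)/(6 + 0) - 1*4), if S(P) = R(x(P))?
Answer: 1854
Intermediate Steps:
t = 987 (t = -2 + (½)*1978 = -2 + 989 = 987)
S(P) = 16 (S(P) = 4² = 16)
(851 + t) + S((-4 - 4)/(6 + 0) - 1*4) = (851 + 987) + 16 = 1838 + 16 = 1854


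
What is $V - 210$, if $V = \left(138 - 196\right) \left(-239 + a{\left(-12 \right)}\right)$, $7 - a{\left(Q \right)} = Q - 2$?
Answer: $12434$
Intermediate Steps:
$a{\left(Q \right)} = 9 - Q$ ($a{\left(Q \right)} = 7 - \left(Q - 2\right) = 7 - \left(-2 + Q\right) = 9 - Q$)
$V = 12644$ ($V = \left(138 - 196\right) \left(-239 + \left(9 - -12\right)\right) = - 58 \left(-239 + \left(9 + 12\right)\right) = - 58 \left(-239 + 21\right) = \left(-58\right) \left(-218\right) = 12644$)
$V - 210 = 12644 - 210 = 12434$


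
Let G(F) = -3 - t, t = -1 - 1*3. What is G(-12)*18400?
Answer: 18400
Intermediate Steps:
t = -4 (t = -1 - 3 = -4)
G(F) = 1 (G(F) = -3 - 1*(-4) = -3 + 4 = 1)
G(-12)*18400 = 1*18400 = 18400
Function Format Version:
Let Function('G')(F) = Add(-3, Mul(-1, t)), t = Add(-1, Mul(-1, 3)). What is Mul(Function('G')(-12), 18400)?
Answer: 18400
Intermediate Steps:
t = -4 (t = Add(-1, -3) = -4)
Function('G')(F) = 1 (Function('G')(F) = Add(-3, Mul(-1, -4)) = Add(-3, 4) = 1)
Mul(Function('G')(-12), 18400) = Mul(1, 18400) = 18400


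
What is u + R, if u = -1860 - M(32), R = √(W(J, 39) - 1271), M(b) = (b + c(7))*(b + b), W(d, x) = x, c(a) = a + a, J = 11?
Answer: -4804 + 4*I*√77 ≈ -4804.0 + 35.1*I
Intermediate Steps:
c(a) = 2*a
M(b) = 2*b*(14 + b) (M(b) = (b + 2*7)*(b + b) = (b + 14)*(2*b) = (14 + b)*(2*b) = 2*b*(14 + b))
R = 4*I*√77 (R = √(39 - 1271) = √(-1232) = 4*I*√77 ≈ 35.1*I)
u = -4804 (u = -1860 - 2*32*(14 + 32) = -1860 - 2*32*46 = -1860 - 1*2944 = -1860 - 2944 = -4804)
u + R = -4804 + 4*I*√77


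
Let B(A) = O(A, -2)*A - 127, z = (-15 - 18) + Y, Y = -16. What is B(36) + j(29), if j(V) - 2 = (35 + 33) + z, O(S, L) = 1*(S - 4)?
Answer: 1046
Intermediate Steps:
z = -49 (z = (-15 - 18) - 16 = -33 - 16 = -49)
O(S, L) = -4 + S (O(S, L) = 1*(-4 + S) = -4 + S)
B(A) = -127 + A*(-4 + A) (B(A) = (-4 + A)*A - 127 = A*(-4 + A) - 127 = -127 + A*(-4 + A))
j(V) = 21 (j(V) = 2 + ((35 + 33) - 49) = 2 + (68 - 49) = 2 + 19 = 21)
B(36) + j(29) = (-127 + 36*(-4 + 36)) + 21 = (-127 + 36*32) + 21 = (-127 + 1152) + 21 = 1025 + 21 = 1046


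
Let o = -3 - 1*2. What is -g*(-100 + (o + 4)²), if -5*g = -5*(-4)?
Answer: -396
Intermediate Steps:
o = -5 (o = -3 - 2 = -5)
g = -4 (g = -(-1)*(-4) = -⅕*20 = -4)
-g*(-100 + (o + 4)²) = -(-4)*(-100 + (-5 + 4)²) = -(-4)*(-100 + (-1)²) = -(-4)*(-100 + 1) = -(-4)*(-99) = -1*396 = -396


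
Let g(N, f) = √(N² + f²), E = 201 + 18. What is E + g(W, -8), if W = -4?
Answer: 219 + 4*√5 ≈ 227.94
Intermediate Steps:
E = 219
E + g(W, -8) = 219 + √((-4)² + (-8)²) = 219 + √(16 + 64) = 219 + √80 = 219 + 4*√5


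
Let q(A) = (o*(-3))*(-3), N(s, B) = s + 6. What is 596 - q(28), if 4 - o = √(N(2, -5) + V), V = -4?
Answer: 578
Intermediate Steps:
N(s, B) = 6 + s
o = 2 (o = 4 - √((6 + 2) - 4) = 4 - √(8 - 4) = 4 - √4 = 4 - 1*2 = 4 - 2 = 2)
q(A) = 18 (q(A) = (2*(-3))*(-3) = -6*(-3) = 18)
596 - q(28) = 596 - 1*18 = 596 - 18 = 578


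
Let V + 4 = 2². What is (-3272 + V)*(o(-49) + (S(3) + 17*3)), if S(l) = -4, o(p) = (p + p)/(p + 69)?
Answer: -688756/5 ≈ -1.3775e+5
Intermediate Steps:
o(p) = 2*p/(69 + p) (o(p) = (2*p)/(69 + p) = 2*p/(69 + p))
V = 0 (V = -4 + 2² = -4 + 4 = 0)
(-3272 + V)*(o(-49) + (S(3) + 17*3)) = (-3272 + 0)*(2*(-49)/(69 - 49) + (-4 + 17*3)) = -3272*(2*(-49)/20 + (-4 + 51)) = -3272*(2*(-49)*(1/20) + 47) = -3272*(-49/10 + 47) = -3272*421/10 = -688756/5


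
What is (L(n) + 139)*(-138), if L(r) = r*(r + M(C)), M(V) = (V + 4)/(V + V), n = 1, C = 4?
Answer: -19458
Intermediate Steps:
M(V) = (4 + V)/(2*V) (M(V) = (4 + V)/((2*V)) = (4 + V)*(1/(2*V)) = (4 + V)/(2*V))
L(r) = r*(1 + r) (L(r) = r*(r + (1/2)*(4 + 4)/4) = r*(r + (1/2)*(1/4)*8) = r*(r + 1) = r*(1 + r))
(L(n) + 139)*(-138) = (1*(1 + 1) + 139)*(-138) = (1*2 + 139)*(-138) = (2 + 139)*(-138) = 141*(-138) = -19458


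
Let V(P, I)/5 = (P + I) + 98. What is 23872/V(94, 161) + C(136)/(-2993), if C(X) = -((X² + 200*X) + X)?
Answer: 152342376/5282645 ≈ 28.838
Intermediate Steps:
V(P, I) = 490 + 5*I + 5*P (V(P, I) = 5*((P + I) + 98) = 5*((I + P) + 98) = 5*(98 + I + P) = 490 + 5*I + 5*P)
C(X) = -X² - 201*X (C(X) = -(X² + 201*X) = -X² - 201*X)
23872/V(94, 161) + C(136)/(-2993) = 23872/(490 + 5*161 + 5*94) - 1*136*(201 + 136)/(-2993) = 23872/(490 + 805 + 470) - 1*136*337*(-1/2993) = 23872/1765 - 45832*(-1/2993) = 23872*(1/1765) + 45832/2993 = 23872/1765 + 45832/2993 = 152342376/5282645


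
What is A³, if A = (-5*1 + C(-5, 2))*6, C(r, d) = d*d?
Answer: -216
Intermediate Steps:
C(r, d) = d²
A = -6 (A = (-5*1 + 2²)*6 = (-5 + 4)*6 = -1*6 = -6)
A³ = (-6)³ = -216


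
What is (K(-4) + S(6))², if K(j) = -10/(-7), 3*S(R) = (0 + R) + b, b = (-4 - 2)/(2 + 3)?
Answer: 11236/1225 ≈ 9.1722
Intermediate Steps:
b = -6/5 ≈ -1.2000
S(R) = -⅖ + R/3 (S(R) = ((0 + R) - 6/5)/3 = (R - 6/5)/3 = (-6/5 + R)/3 = -⅖ + R/3)
K(j) = 10/7 (K(j) = -10*(-⅐) = 10/7)
(K(-4) + S(6))² = (10/7 + (-⅖ + (⅓)*6))² = (10/7 + (-⅖ + 2))² = (10/7 + 8/5)² = (106/35)² = 11236/1225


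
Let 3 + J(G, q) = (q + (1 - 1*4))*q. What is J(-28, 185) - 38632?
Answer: -4965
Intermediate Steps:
J(G, q) = -3 + q*(-3 + q) (J(G, q) = -3 + (q + (1 - 1*4))*q = -3 + (q + (1 - 4))*q = -3 + (q - 3)*q = -3 + (-3 + q)*q = -3 + q*(-3 + q))
J(-28, 185) - 38632 = (-3 + 185**2 - 3*185) - 38632 = (-3 + 34225 - 555) - 38632 = 33667 - 38632 = -4965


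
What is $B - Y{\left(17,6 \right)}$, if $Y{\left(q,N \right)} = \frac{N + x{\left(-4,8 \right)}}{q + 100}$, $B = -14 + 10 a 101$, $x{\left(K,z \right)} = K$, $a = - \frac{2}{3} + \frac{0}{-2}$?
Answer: $- \frac{80420}{117} \approx -687.35$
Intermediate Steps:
$a = - \frac{2}{3}$ ($a = \left(-2\right) \frac{1}{3} + 0 \left(- \frac{1}{2}\right) = - \frac{2}{3} + 0 = - \frac{2}{3} \approx -0.66667$)
$B = - \frac{2062}{3}$ ($B = -14 + 10 \left(- \frac{2}{3}\right) 101 = -14 - \frac{2020}{3} = - \frac{2062}{3} \approx -687.33$)
$Y{\left(q,N \right)} = \frac{-4 + N}{100 + q}$ ($Y{\left(q,N \right)} = \frac{N - 4}{q + 100} = \frac{-4 + N}{100 + q}$)
$B - Y{\left(17,6 \right)} = - \frac{2062}{3} - \frac{-4 + 6}{100 + 17} = - \frac{2062}{3} - \frac{1}{117} \cdot 2 = - \frac{2062}{3} - \frac{2}{117} = - \frac{80420}{117}$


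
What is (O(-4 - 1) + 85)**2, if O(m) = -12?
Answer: 5329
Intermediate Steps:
(O(-4 - 1) + 85)**2 = (-12 + 85)**2 = 73**2 = 5329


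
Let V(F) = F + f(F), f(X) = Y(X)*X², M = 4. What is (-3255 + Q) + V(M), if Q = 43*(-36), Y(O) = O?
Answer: -4735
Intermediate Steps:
f(X) = X³ (f(X) = X*X² = X³)
V(F) = F + F³
Q = -1548
(-3255 + Q) + V(M) = (-3255 - 1548) + (4 + 4³) = -4803 + (4 + 64) = -4803 + 68 = -4735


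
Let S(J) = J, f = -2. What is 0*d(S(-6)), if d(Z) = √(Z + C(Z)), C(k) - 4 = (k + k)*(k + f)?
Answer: 0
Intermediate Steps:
C(k) = 4 + 2*k*(-2 + k) (C(k) = 4 + (k + k)*(k - 2) = 4 + (2*k)*(-2 + k) = 4 + 2*k*(-2 + k))
d(Z) = √(4 - 3*Z + 2*Z²) (d(Z) = √(Z + (4 - 4*Z + 2*Z²)) = √(4 - 3*Z + 2*Z²))
0*d(S(-6)) = 0*√(4 - 3*(-6) + 2*(-6)²) = 0*√(4 + 18 + 2*36) = 0*√(4 + 18 + 72) = 0*√94 = 0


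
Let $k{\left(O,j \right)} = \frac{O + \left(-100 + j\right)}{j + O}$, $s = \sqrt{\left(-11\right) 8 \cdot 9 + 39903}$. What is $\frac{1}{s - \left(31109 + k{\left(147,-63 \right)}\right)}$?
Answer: $- \frac{13718985}{426764043274} - \frac{441 \sqrt{39111}}{426764043274} \approx -3.2351 \cdot 10^{-5}$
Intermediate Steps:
$s = \sqrt{39111}$ ($s = \sqrt{\left(-88\right) 9 + 39903} = \sqrt{-792 + 39903} = \sqrt{39111} \approx 197.76$)
$k{\left(O,j \right)} = \frac{-100 + O + j}{O + j}$
$\frac{1}{s - \left(31109 + k{\left(147,-63 \right)}\right)} = \frac{1}{\sqrt{39111} - \left(31109 + \frac{-100 + 147 - 63}{147 - 63}\right)} = \frac{1}{\sqrt{39111} - \left(31109 + \frac{1}{84} \left(-16\right)\right)} = \frac{1}{\sqrt{39111} - \frac{653285}{21}} = \frac{1}{- \frac{653285}{21} + \sqrt{39111}}$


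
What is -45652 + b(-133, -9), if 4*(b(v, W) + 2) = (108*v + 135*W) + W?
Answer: -49551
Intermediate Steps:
b(v, W) = -2 + 27*v + 34*W (b(v, W) = -2 + ((108*v + 135*W) + W)/4 = -2 + (108*v + 136*W)/4 = -2 + (27*v + 34*W) = -2 + 27*v + 34*W)
-45652 + b(-133, -9) = -45652 + (-2 + 27*(-133) + 34*(-9)) = -45652 + (-2 - 3591 - 306) = -45652 - 3899 = -49551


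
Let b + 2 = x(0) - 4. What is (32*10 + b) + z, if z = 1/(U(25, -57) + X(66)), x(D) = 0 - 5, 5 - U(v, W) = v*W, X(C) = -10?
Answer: 438781/1420 ≈ 309.00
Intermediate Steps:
U(v, W) = 5 - W*v (U(v, W) = 5 - v*W = 5 - W*v)
x(D) = -5
b = -11 (b = -2 + (-5 - 4) = -2 - 9 = -11)
z = 1/1420 (z = 1/((5 - 1*(-57)*25) - 10) = 1/((5 + 1425) - 10) = 1/(1430 - 10) = 1/1420 ≈ 0.00070423)
(32*10 + b) + z = (32*10 - 11) + 1/1420 = (320 - 11) + 1/1420 = 309 + 1/1420 = 438781/1420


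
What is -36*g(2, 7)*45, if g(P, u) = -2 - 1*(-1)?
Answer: 1620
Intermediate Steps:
g(P, u) = -1 (g(P, u) = -2 + 1 = -1)
-36*g(2, 7)*45 = -36*(-1)*45 = 36*45 = 1620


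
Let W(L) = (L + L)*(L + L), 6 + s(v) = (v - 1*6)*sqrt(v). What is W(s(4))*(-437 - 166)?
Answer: -241200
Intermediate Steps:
s(v) = -6 + sqrt(v)*(-6 + v) (s(v) = -6 + (v - 1*6)*sqrt(v) = -6 + (v - 6)*sqrt(v) = -6 + (-6 + v)*sqrt(v) = -6 + sqrt(v)*(-6 + v))
W(L) = 4*L**2 (W(L) = (2*L)*(2*L) = 4*L**2)
W(s(4))*(-437 - 166) = (4*(-6 + 4**(3/2) - 6*sqrt(4))**2)*(-437 - 166) = (4*(-6 + 8 - 6*2)**2)*(-603) = (4*(-6 + 8 - 12)**2)*(-603) = (4*(-10)**2)*(-603) = (4*100)*(-603) = 400*(-603) = -241200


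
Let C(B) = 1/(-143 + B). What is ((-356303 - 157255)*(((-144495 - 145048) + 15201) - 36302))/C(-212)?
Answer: -56634467529960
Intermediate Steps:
((-356303 - 157255)*(((-144495 - 145048) + 15201) - 36302))/C(-212) = ((-356303 - 157255)*(((-144495 - 145048) + 15201) - 36302))/(1/(-143 - 212)) = (-513558*((-289543 + 15201) - 36302))/(1/(-355)) = (-513558*(-274342 - 36302))/(-1/355) = -513558*(-310644)*(-355) = 159533711352*(-355) = -56634467529960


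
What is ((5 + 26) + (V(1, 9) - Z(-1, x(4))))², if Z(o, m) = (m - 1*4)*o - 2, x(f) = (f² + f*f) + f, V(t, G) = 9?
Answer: 5476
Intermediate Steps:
x(f) = f + 2*f² (x(f) = (f² + f²) + f = 2*f² + f = f + 2*f²)
Z(o, m) = -2 + o*(-4 + m) (Z(o, m) = (m - 4)*o - 2 = (-4 + m)*o - 2 = o*(-4 + m) - 2 = -2 + o*(-4 + m))
((5 + 26) + (V(1, 9) - Z(-1, x(4))))² = ((5 + 26) + (9 - (-2 - 4*(-1) + (4*(1 + 2*4))*(-1))))² = (31 + (9 - (-2 + 4 + (4*(1 + 8))*(-1))))² = (31 + (9 - (-2 + 4 + (4*9)*(-1))))² = (31 + (9 - (-2 + 4 + 36*(-1))))² = (31 + (9 - (-2 + 4 - 36)))² = (31 + (9 - 1*(-34)))² = (31 + (9 + 34))² = (31 + 43)² = 74² = 5476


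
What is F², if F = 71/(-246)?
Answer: 5041/60516 ≈ 0.083300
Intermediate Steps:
F = -71/246 (F = 71*(-1/246) = -71/246 ≈ -0.28862)
F² = (-71/246)² = 5041/60516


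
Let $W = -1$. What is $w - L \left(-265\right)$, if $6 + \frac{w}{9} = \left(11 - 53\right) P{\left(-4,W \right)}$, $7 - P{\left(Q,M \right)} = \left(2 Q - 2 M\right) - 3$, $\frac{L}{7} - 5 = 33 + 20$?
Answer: $101488$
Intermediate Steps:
$L = 406$ ($L = 35 + 7 \left(33 + 20\right) = 35 + 7 \cdot 53 = 35 + 371 = 406$)
$P{\left(Q,M \right)} = 10 - 2 Q + 2 M$ ($P{\left(Q,M \right)} = 7 - \left(\left(2 Q - 2 M\right) - 3\right) = 7 - \left(\left(- 2 M + 2 Q\right) - 3\right) = 7 - \left(-3 - 2 M + 2 Q\right) = 7 + \left(3 - 2 Q + 2 M\right) = 10 - 2 Q + 2 M$)
$w = -6102$ ($w = -54 + 9 \left(11 - 53\right) \left(10 - -8 + 2 \left(-1\right)\right) = -54 + 9 \left(- 42 \left(10 + 8 - 2\right)\right) = -54 + 9 \left(\left(-42\right) 16\right) = -54 + 9 \left(-672\right) = -54 - 6048 = -6102$)
$w - L \left(-265\right) = -6102 - 406 \left(-265\right) = -6102 - -107590 = -6102 + 107590 = 101488$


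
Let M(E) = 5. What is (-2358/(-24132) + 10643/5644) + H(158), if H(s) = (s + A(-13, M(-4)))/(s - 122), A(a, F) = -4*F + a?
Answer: 139324799/25537689 ≈ 5.4557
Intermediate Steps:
A(a, F) = a - 4*F
H(s) = (-33 + s)/(-122 + s) (H(s) = (s + (-13 - 4*5))/(s - 122) = (s + (-13 - 20))/(-122 + s) = (s - 33)/(-122 + s) = (-33 + s)/(-122 + s))
(-2358/(-24132) + 10643/5644) + H(158) = (-2358/(-24132) + 10643/5644) + (-33 + 158)/(-122 + 158) = (-2358*(-1/24132) + 10643*(1/5644)) + 125/36 = (393/4022 + 10643/5644) + (1/36)*125 = 22512119/11350084 + 125/36 = 139324799/25537689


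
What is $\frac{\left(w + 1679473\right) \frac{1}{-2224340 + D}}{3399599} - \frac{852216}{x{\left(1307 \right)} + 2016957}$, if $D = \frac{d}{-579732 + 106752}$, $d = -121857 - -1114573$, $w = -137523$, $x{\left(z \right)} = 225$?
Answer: $- \frac{127002041727712471067906}{300611709809479944809437} \approx -0.42248$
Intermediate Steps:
$d = 992716$ ($d = -121857 + 1114573 = 992716$)
$D = - \frac{248179}{118245}$ ($D = \frac{992716}{-579732 + 106752} = \frac{992716}{-472980} = 992716 \left(- \frac{1}{472980}\right) = - \frac{248179}{118245} \approx -2.0989$)
$\frac{\left(w + 1679473\right) \frac{1}{-2224340 + D}}{3399599} - \frac{852216}{x{\left(1307 \right)} + 2016957} = \frac{\left(-137523 + 1679473\right) \frac{1}{-2224340 - \frac{248179}{118245}}}{3399599} - \frac{852216}{225 + 2016957} = \frac{1541950}{- \frac{263017331479}{118245}} \cdot \frac{1}{3399599} - \frac{852216}{2017182} = 1541950 \left(- \frac{118245}{263017331479}\right) \frac{1}{3399599} - \frac{142036}{336197} = \left(- \frac{182327877750}{263017331479}\right) \frac{1}{3399599} - \frac{142036}{336197} = - \frac{182327877750}{894153457078676921} - \frac{142036}{336197} = - \frac{127002041727712471067906}{300611709809479944809437}$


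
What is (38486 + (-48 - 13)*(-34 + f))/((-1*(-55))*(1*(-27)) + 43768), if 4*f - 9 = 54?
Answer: 158397/169132 ≈ 0.93653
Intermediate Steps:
f = 63/4 (f = 9/4 + (¼)*54 = 9/4 + 27/2 = 63/4 ≈ 15.750)
(38486 + (-48 - 13)*(-34 + f))/((-1*(-55))*(1*(-27)) + 43768) = (38486 + (-48 - 13)*(-34 + 63/4))/((-1*(-55))*(1*(-27)) + 43768) = (38486 - 61*(-73/4))/(55*(-27) + 43768) = (38486 + 4453/4)/(-1485 + 43768) = (158397/4)/42283 = (158397/4)*(1/42283) = 158397/169132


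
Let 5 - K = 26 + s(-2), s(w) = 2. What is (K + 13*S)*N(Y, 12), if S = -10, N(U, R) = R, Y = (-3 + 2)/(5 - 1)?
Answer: -1836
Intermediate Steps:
Y = -¼ (Y = -1/4 = -1*¼ = -¼ ≈ -0.25000)
K = -23 (K = 5 - (26 + 2) = 5 - 1*28 = 5 - 28 = -23)
(K + 13*S)*N(Y, 12) = (-23 + 13*(-10))*12 = (-23 - 130)*12 = -153*12 = -1836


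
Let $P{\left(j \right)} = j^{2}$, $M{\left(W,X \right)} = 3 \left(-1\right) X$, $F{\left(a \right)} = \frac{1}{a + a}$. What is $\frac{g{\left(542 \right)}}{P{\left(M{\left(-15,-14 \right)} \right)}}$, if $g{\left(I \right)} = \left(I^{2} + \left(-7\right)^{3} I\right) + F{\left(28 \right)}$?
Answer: $\frac{6040049}{98784} \approx 61.144$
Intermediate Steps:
$F{\left(a \right)} = \frac{1}{2 a}$
$M{\left(W,X \right)} = - 3 X$
$g{\left(I \right)} = \frac{1}{56} + I^{2} - 343 I$ ($g{\left(I \right)} = \left(I^{2} + \left(-7\right)^{3} I\right) + \frac{1}{2 \cdot 28} = \left(I^{2} - 343 I\right) + \frac{1}{2} \cdot \frac{1}{28} = \left(I^{2} - 343 I\right) + \frac{1}{56} = \frac{1}{56} + I^{2} - 343 I$)
$\frac{g{\left(542 \right)}}{P{\left(M{\left(-15,-14 \right)} \right)}} = \frac{\frac{1}{56} + 542^{2} - 185906}{\left(\left(-3\right) \left(-14\right)\right)^{2}} = \frac{\frac{1}{56} + 293764 - 185906}{42^{2}} = \frac{6040049}{56 \cdot 1764} = \frac{6040049}{56} \cdot \frac{1}{1764} = \frac{6040049}{98784}$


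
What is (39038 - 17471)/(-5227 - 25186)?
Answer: -21567/30413 ≈ -0.70914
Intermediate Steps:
(39038 - 17471)/(-5227 - 25186) = 21567/(-30413) = 21567*(-1/30413) = -21567/30413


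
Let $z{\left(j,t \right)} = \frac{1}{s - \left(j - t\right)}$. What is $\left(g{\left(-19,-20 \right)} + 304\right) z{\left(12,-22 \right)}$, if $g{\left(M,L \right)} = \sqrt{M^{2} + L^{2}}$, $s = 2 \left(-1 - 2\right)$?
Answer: $- \frac{38}{5} - \frac{\sqrt{761}}{40} \approx -8.2897$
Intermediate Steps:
$s = -6$ ($s = 2 \left(-3\right) = -6$)
$z{\left(j,t \right)} = \frac{1}{-6 + t - j}$ ($z{\left(j,t \right)} = \frac{1}{-6 - \left(j - t\right)} = \frac{1}{-6 + t - j}$)
$g{\left(M,L \right)} = \sqrt{L^{2} + M^{2}}$
$\left(g{\left(-19,-20 \right)} + 304\right) z{\left(12,-22 \right)} = \frac{\sqrt{\left(-20\right)^{2} + \left(-19\right)^{2}} + 304}{-6 - 22 - 12} = \frac{\sqrt{400 + 361} + 304}{-6 - 22 - 12} = \frac{\sqrt{761} + 304}{-40} = \left(304 + \sqrt{761}\right) \left(- \frac{1}{40}\right) = - \frac{38}{5} - \frac{\sqrt{761}}{40}$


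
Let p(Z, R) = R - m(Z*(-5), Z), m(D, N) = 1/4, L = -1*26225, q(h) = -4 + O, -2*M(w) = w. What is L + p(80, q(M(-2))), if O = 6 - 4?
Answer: -104909/4 ≈ -26227.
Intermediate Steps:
M(w) = -w/2
O = 2
q(h) = -2 (q(h) = -4 + 2 = -2)
L = -26225
m(D, N) = ¼
p(Z, R) = -¼ + R (p(Z, R) = R - 1*¼ = R - ¼ = -¼ + R)
L + p(80, q(M(-2))) = -26225 + (-¼ - 2) = -26225 - 9/4 = -104909/4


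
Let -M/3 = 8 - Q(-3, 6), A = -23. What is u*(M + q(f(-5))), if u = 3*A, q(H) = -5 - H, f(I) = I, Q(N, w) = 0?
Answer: 1656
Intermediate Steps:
M = -24 (M = -3*(8 - 1*0) = -3*(8 + 0) = -3*8 = -24)
u = -69 (u = 3*(-23) = -69)
u*(M + q(f(-5))) = -69*(-24 + (-5 - 1*(-5))) = -69*(-24 + (-5 + 5)) = -69*(-24 + 0) = -69*(-24) = 1656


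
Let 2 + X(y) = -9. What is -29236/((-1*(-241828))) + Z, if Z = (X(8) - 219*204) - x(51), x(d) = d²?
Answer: -2858897925/60457 ≈ -47288.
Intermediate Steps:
X(y) = -11 (X(y) = -2 - 9 = -11)
Z = -47288 (Z = (-11 - 219*204) - 1*51² = (-11 - 44676) - 1*2601 = -44687 - 2601 = -47288)
-29236/((-1*(-241828))) + Z = -29236/((-1*(-241828))) - 47288 = -29236/241828 - 47288 = -29236*1/241828 - 47288 = -7309/60457 - 47288 = -2858897925/60457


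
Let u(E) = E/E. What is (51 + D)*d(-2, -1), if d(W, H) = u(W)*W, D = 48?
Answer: -198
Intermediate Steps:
u(E) = 1
d(W, H) = W (d(W, H) = 1*W = W)
(51 + D)*d(-2, -1) = (51 + 48)*(-2) = 99*(-2) = -198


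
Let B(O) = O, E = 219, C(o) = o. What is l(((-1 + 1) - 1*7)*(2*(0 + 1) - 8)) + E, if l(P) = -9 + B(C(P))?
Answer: 252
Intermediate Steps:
l(P) = -9 + P
l(((-1 + 1) - 1*7)*(2*(0 + 1) - 8)) + E = (-9 + ((-1 + 1) - 1*7)*(2*(0 + 1) - 8)) + 219 = (-9 + (0 - 7)*(2*1 - 8)) + 219 = (-9 - 7*(2 - 8)) + 219 = (-9 - 7*(-6)) + 219 = (-9 + 42) + 219 = 33 + 219 = 252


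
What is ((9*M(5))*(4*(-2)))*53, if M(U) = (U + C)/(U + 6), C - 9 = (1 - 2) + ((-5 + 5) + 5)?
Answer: -68688/11 ≈ -6244.4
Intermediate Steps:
C = 13 (C = 9 + ((1 - 2) + ((-5 + 5) + 5)) = 9 + (-1 + (0 + 5)) = 9 + (-1 + 5) = 9 + 4 = 13)
M(U) = (13 + U)/(6 + U) (M(U) = (U + 13)/(U + 6) = (13 + U)/(6 + U))
((9*M(5))*(4*(-2)))*53 = ((9*((13 + 5)/(6 + 5)))*(4*(-2)))*53 = ((9*(18/11))*(-8))*53 = ((162/11)*(-8))*53 = -1296/11*53 = -68688/11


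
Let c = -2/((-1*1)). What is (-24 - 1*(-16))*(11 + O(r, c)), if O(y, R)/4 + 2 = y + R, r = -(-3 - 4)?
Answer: -312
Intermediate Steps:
c = 2 (c = -2/(-1) = -2*(-1) = 2)
r = 7 (r = -1*(-7) = 7)
O(y, R) = -8 + 4*R + 4*y (O(y, R) = -8 + 4*(y + R) = -8 + 4*(R + y) = -8 + (4*R + 4*y) = -8 + 4*R + 4*y)
(-24 - 1*(-16))*(11 + O(r, c)) = (-24 - 1*(-16))*(11 + (-8 + 4*2 + 4*7)) = (-24 + 16)*(11 + (-8 + 8 + 28)) = -8*(11 + 28) = -8*39 = -312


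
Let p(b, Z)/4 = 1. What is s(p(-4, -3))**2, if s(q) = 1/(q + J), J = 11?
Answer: 1/225 ≈ 0.0044444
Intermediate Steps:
p(b, Z) = 4 (p(b, Z) = 4*1 = 4)
s(q) = 1/(11 + q) (s(q) = 1/(q + 11) = 1/(11 + q))
s(p(-4, -3))**2 = (1/(11 + 4))**2 = (1/15)**2 = 1/225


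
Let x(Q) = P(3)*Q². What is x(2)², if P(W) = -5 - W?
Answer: 1024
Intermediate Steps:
x(Q) = -8*Q² (x(Q) = (-5 - 1*3)*Q² = (-5 - 3)*Q² = -8*Q²)
x(2)² = (-8*2²)² = (-8*4)² = (-32)² = 1024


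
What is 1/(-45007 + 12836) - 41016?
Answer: -1319525737/32171 ≈ -41016.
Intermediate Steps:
1/(-45007 + 12836) - 41016 = 1/(-32171) - 41016 = -1/32171 - 41016 = -1319525737/32171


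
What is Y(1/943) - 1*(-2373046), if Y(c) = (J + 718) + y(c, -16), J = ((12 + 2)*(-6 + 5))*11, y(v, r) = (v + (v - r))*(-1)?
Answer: 2238299140/943 ≈ 2.3736e+6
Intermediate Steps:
y(v, r) = r - 2*v (y(v, r) = (-r + 2*v)*(-1) = r - 2*v)
J = -154 (J = (14*(-1))*11 = -14*11 = -154)
Y(c) = 548 - 2*c (Y(c) = (-154 + 718) + (-16 - 2*c) = 564 + (-16 - 2*c) = 548 - 2*c)
Y(1/943) - 1*(-2373046) = (548 - 2/943) - 1*(-2373046) = (548 - 2*1/943) + 2373046 = (548 - 2/943) + 2373046 = 516762/943 + 2373046 = 2238299140/943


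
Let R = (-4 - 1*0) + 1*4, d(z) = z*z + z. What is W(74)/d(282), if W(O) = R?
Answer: 0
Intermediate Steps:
d(z) = z + z² (d(z) = z² + z = z + z²)
R = 0 (R = (-4 + 0) + 4 = -4 + 4 = 0)
W(O) = 0
W(74)/d(282) = 0/((282*(1 + 282))) = 0/((282*283)) = 0/79806 = 0*(1/79806) = 0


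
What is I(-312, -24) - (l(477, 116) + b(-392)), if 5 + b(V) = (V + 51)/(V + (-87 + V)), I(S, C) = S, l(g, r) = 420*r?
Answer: -42702858/871 ≈ -49027.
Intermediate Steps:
b(V) = -5 + (51 + V)/(-87 + 2*V) (b(V) = -5 + (V + 51)/(V + (-87 + V)) = -5 + (51 + V)/(-87 + 2*V))
I(-312, -24) - (l(477, 116) + b(-392)) = -312 - (420*116 + 9*(54 - 1*(-392))/(-87 + 2*(-392))) = -312 - (48720 + 9*(54 + 392)/(-87 - 784)) = -312 - (48720 + 9*446/(-871)) = -312 - (48720 + 9*(-1/871)*446) = -312 - (48720 - 4014/871) = -312 - 1*42431106/871 = -312 - 42431106/871 = -42702858/871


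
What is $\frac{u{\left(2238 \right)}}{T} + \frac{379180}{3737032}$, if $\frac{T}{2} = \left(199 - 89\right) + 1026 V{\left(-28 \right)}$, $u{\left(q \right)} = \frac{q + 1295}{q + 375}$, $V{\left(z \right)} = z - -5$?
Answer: $\frac{447408585671}{4410714232704} \approx 0.10144$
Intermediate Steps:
$V{\left(z \right)} = 5 + z$ ($V{\left(z \right)} = z + 5 = 5 + z$)
$u{\left(q \right)} = \frac{1295 + q}{375 + q}$
$T = -46976$ ($T = 2 \left(\left(199 - 89\right) + 1026 \left(5 - 28\right)\right) = 2 \left(\left(199 - 89\right) + 1026 \left(-23\right)\right) = 2 \left(110 - 23598\right) = 2 \left(-23488\right) = -46976$)
$\frac{u{\left(2238 \right)}}{T} + \frac{379180}{3737032} = \frac{\frac{1}{375 + 2238} \left(1295 + 2238\right)}{-46976} + \frac{379180}{3737032} = \frac{1}{2613} \cdot 3533 \left(- \frac{1}{46976}\right) + 379180 \cdot \frac{1}{3737032} = \frac{1}{2613} \cdot 3533 \left(- \frac{1}{46976}\right) + \frac{94795}{934258} = \frac{3533}{2613} \left(- \frac{1}{46976}\right) + \frac{94795}{934258} = - \frac{3533}{122748288} + \frac{94795}{934258} = \frac{447408585671}{4410714232704}$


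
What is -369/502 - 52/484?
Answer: -51175/60742 ≈ -0.84250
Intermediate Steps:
-369/502 - 52/484 = -369*1/502 - 52*1/484 = -369/502 - 13/121 = -51175/60742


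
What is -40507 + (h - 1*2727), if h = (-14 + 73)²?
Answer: -39753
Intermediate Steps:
h = 3481 (h = 59² = 3481)
-40507 + (h - 1*2727) = -40507 + (3481 - 1*2727) = -40507 + (3481 - 2727) = -40507 + 754 = -39753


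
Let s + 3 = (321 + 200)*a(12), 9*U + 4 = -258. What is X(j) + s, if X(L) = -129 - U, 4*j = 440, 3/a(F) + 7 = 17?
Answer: 4807/90 ≈ 53.411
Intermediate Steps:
U = -262/9 (U = -4/9 + (1/9)*(-258) = -4/9 - 86/3 = -262/9 ≈ -29.111)
a(F) = 3/10 (a(F) = 3/(-7 + 17) = 3/10)
j = 110 (j = (1/4)*440 = 110)
X(L) = -899/9 (X(L) = -129 - 1*(-262/9) = -129 + 262/9 = -899/9)
s = 1533/10 (s = -3 + (321 + 200)*(3/10) = -3 + 521*(3/10) = -3 + 1563/10 = 1533/10 ≈ 153.30)
X(j) + s = -899/9 + 1533/10 = 4807/90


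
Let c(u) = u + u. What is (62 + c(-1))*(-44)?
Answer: -2640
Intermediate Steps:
c(u) = 2*u
(62 + c(-1))*(-44) = (62 + 2*(-1))*(-44) = (62 - 2)*(-44) = 60*(-44) = -2640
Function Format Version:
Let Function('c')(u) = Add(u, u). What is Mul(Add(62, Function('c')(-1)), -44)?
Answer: -2640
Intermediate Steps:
Function('c')(u) = Mul(2, u)
Mul(Add(62, Function('c')(-1)), -44) = Mul(Add(62, Mul(2, -1)), -44) = Mul(Add(62, -2), -44) = Mul(60, -44) = -2640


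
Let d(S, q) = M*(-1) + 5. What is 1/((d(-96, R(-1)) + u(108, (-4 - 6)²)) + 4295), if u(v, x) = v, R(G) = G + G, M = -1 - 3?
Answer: 1/4412 ≈ 0.00022665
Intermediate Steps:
M = -4
R(G) = 2*G
d(S, q) = 9 (d(S, q) = -4*(-1) + 5 = 4 + 5 = 9)
1/((d(-96, R(-1)) + u(108, (-4 - 6)²)) + 4295) = 1/((9 + 108) + 4295) = 1/(117 + 4295) = 1/4412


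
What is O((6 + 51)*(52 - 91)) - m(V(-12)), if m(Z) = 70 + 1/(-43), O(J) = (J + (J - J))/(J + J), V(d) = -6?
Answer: -5975/86 ≈ -69.477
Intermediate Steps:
O(J) = ½ (O(J) = (J + 0)/((2*J)) = J*(1/(2*J)) = ½)
m(Z) = 3009/43 (m(Z) = 70 - 1/43 = 3009/43)
O((6 + 51)*(52 - 91)) - m(V(-12)) = ½ - 1*3009/43 = ½ - 3009/43 = -5975/86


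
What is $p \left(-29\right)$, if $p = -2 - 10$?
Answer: $348$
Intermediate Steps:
$p = -12$ ($p = -2 - 10 = -12$)
$p \left(-29\right) = \left(-12\right) \left(-29\right) = 348$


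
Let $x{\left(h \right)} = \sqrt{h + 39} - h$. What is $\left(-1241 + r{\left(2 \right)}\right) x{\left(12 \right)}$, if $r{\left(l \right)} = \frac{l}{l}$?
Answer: $14880 - 1240 \sqrt{51} \approx 6024.6$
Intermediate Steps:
$x{\left(h \right)} = \sqrt{39 + h} - h$
$r{\left(l \right)} = 1$
$\left(-1241 + r{\left(2 \right)}\right) x{\left(12 \right)} = \left(-1241 + 1\right) \left(\sqrt{39 + 12} - 12\right) = - 1240 \left(\sqrt{51} - 12\right) = - 1240 \left(-12 + \sqrt{51}\right) = 14880 - 1240 \sqrt{51}$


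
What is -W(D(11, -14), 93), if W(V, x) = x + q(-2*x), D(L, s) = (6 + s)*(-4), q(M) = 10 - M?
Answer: -289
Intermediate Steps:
D(L, s) = -24 - 4*s
W(V, x) = 10 + 3*x (W(V, x) = x + (10 - (-2)*x) = x + (10 + 2*x) = 10 + 3*x)
-W(D(11, -14), 93) = -(10 + 3*93) = -(10 + 279) = -1*289 = -289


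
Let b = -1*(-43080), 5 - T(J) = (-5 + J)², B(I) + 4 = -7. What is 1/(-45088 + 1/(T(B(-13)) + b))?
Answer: -42829/1931073951 ≈ -2.2179e-5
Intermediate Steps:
B(I) = -11 (B(I) = -4 - 7 = -11)
T(J) = 5 - (-5 + J)²
b = 43080
1/(-45088 + 1/(T(B(-13)) + b)) = 1/(-45088 + 1/((5 - (-5 - 11)²) + 43080)) = 1/(-45088 + 1/((5 - 1*(-16)²) + 43080)) = 1/(-45088 + 1/((5 - 1*256) + 43080)) = 1/(-45088 + 1/((5 - 256) + 43080)) = 1/(-45088 + 1/(-251 + 43080)) = 1/(-45088 + 1/42829) = 1/(-1931073951/42829) = -42829/1931073951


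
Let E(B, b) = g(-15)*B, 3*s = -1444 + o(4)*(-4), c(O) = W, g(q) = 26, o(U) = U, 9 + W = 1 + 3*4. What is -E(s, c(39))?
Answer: 37960/3 ≈ 12653.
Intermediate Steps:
W = 4 (W = -9 + (1 + 3*4) = -9 + (1 + 12) = -9 + 13 = 4)
c(O) = 4
s = -1460/3 (s = (-1444 + 4*(-4))/3 = (-1444 - 16)/3 = (⅓)*(-1460) = -1460/3 ≈ -486.67)
E(B, b) = 26*B
-E(s, c(39)) = -26*(-1460)/3 = -1*(-37960/3) = 37960/3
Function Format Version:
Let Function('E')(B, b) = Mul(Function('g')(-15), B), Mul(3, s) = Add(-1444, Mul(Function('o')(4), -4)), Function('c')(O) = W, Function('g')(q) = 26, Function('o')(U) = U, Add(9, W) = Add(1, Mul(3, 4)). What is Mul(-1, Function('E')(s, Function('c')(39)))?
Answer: Rational(37960, 3) ≈ 12653.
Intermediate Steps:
W = 4 (W = Add(-9, Add(1, Mul(3, 4))) = Add(-9, Add(1, 12)) = Add(-9, 13) = 4)
Function('c')(O) = 4
s = Rational(-1460, 3) (s = Mul(Rational(1, 3), Add(-1444, Mul(4, -4))) = Mul(Rational(1, 3), Add(-1444, -16)) = Mul(Rational(1, 3), -1460) = Rational(-1460, 3) ≈ -486.67)
Function('E')(B, b) = Mul(26, B)
Mul(-1, Function('E')(s, Function('c')(39))) = Mul(-1, Mul(26, Rational(-1460, 3))) = Mul(-1, Rational(-37960, 3)) = Rational(37960, 3)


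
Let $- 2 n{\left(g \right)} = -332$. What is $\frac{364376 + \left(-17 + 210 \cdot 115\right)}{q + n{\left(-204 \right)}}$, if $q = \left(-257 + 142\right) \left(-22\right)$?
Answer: $\frac{388509}{2696} \approx 144.11$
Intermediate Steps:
$n{\left(g \right)} = 166$ ($n{\left(g \right)} = \left(- \frac{1}{2}\right) \left(-332\right) = 166$)
$q = 2530$ ($q = \left(-115\right) \left(-22\right) = 2530$)
$\frac{364376 + \left(-17 + 210 \cdot 115\right)}{q + n{\left(-204 \right)}} = \frac{364376 + \left(-17 + 210 \cdot 115\right)}{2530 + 166} = \frac{364376 + \left(-17 + 24150\right)}{2696} = \left(364376 + 24133\right) \frac{1}{2696} = 388509 \cdot \frac{1}{2696} = \frac{388509}{2696}$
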